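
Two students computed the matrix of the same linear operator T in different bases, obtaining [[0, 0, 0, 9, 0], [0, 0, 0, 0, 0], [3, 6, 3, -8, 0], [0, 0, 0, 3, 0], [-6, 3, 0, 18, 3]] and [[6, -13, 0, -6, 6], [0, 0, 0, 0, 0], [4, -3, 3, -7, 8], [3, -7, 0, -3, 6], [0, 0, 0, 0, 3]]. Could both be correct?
Both have characteristic polynomial x^2(x - 3)^3, but the minimal polynomial of A is x(x - 3)^2 while the minimal polynomial of B is x^2(x - 3)^2. The minimal polynomial is a similarity invariant, so A and B are not similar.

No.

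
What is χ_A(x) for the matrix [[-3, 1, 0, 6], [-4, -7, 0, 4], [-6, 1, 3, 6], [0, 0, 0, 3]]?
χ_A(x) = (x - 3)^2(x + 5)^2

xI - A = [[x + 3, -1, 0, -6], [4, x + 7, 0, -4], [6, -1, x - 3, -6], [0, 0, 0, x - 3]].

Expanding det(xI - A) along the first row:
det(xI - A) = + (x + 3)·det([[x + 7, 0, -4], [-1, x - 3, -6], [0, 0, x - 3]]) - (-1)·det([[4, 0, -4], [6, x - 3, -6], [0, 0, x - 3]]) + (0)·det([[4, x + 7, -4], [6, -1, -6], [0, 0, x - 3]]) - (-6)·det([[4, x + 7, 0], [6, -1, x - 3], [0, 0, 0]]).

Evaluating gives χ_A(x) = x^4 + 4x^3 - 26x^2 - 60x + 225 = (x - 3)^2(x + 5)^2.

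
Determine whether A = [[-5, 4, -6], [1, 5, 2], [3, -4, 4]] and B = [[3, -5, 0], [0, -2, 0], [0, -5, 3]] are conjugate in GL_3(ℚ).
Both have characteristic polynomial (x - 3)^2(x + 2), but the minimal polynomial of A is (x - 3)^2(x + 2) while the minimal polynomial of B is (x - 3)(x + 2). The minimal polynomial is a similarity invariant, so A and B are not similar.

No.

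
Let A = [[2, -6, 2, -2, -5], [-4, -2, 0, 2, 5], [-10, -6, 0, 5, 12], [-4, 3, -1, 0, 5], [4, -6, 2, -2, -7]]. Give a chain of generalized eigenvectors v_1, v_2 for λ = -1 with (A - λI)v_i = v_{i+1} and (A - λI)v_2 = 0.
We seek v_1 ∈ ker((A + I)^2) \ ker(A + I), then set v_{i+1} = (A + I) v_i.

One such chain is v_1 = [[-3, -1, -4, 1, -3]]^T, v_2 = [[2, 0, 1, -1, 2]]^T. Check: (A + I) v_2 = [[0, 0, 0, 0, 0]]^T = 0.

v_1 = [[-3, -1, -4, 1, -3]]^T, v_2 = [[2, 0, 1, -1, 2]]^T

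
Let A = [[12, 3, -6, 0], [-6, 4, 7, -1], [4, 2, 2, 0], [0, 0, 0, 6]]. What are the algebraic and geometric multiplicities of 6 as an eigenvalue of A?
The characteristic polynomial is (x - 6)^4, so the factor x - 6 appears with exponent 4: the algebraic multiplicity is 4.

rank(A - 6I) = 2, so the eigenspace has dimension 4 - 2 = 2: the geometric multiplicity is 2.

Since 2 < 4, A is not diagonalizable.

algebraic multiplicity 4, geometric multiplicity 2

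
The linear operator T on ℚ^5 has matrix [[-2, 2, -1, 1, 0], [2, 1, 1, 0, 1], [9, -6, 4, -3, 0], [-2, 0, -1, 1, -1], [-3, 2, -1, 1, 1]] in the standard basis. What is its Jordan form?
The characteristic polynomial is det(xI - A) = (x - 1)^5, so the eigenvalues are 1 (algebraic multiplicity 5).

For λ = 1: rank(A - I) = 2, rank((A - I)^2) = 1, rank((A - I)^3) = 0. The eigenspace has dimension 5 - 2 = 3, so there are 3 Jordan blocks; the rank sequence gives block sizes [3, 1, 1].

Assembling the blocks gives the Jordan form J above.

J = [[1, 1, 0, 0, 0], [0, 1, 1, 0, 0], [0, 0, 1, 0, 0], [0, 0, 0, 1, 0], [0, 0, 0, 0, 1]]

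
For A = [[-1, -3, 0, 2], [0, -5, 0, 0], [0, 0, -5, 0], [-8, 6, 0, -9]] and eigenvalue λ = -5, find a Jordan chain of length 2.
v_1 = [[0, 1, -1, 2]]^T, v_2 = [[1, 0, 0, -2]]^T

We seek v_1 ∈ ker((A + 5I)^2) \ ker(A + 5I), then set v_{i+1} = (A + 5I) v_i.

One such chain is v_1 = [[0, 1, -1, 2]]^T, v_2 = [[1, 0, 0, -2]]^T. Check: (A + 5I) v_2 = [[0, 0, 0, 0]]^T = 0.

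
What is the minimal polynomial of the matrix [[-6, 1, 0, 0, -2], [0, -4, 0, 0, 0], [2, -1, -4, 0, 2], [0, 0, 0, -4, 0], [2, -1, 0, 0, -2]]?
m_A(x) = (x + 4)^2

The characteristic polynomial factors as (x + 4)^5. The minimal polynomial is ∏(x - λ)^{k_λ} where k_λ is the size of the largest Jordan block at λ.

For λ = -4: rank(A + 4I) = 1, and the largest Jordan block has size 2 (the smallest k with rank((A + 4I)^k) = rank((A + 4I)^(k+1))).

So m_A(x) = (x + 4)^2.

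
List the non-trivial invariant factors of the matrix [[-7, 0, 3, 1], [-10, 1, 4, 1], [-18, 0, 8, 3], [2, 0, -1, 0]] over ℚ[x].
(x - 1)^3(x + 1)

The Jordan structure of A has elementary divisors (x + 1), (x - 1)^3. Arranging the block sizes at each eigenvalue in decreasing order and taking row products gives the invariant factors.

Invariant factors (smallest first, each dividing the next): (x - 1)^3(x + 1).

Check: the last factor (x - 1)^3(x + 1) is the minimal polynomial, and the product (x - 1)^3(x + 1) is the characteristic polynomial.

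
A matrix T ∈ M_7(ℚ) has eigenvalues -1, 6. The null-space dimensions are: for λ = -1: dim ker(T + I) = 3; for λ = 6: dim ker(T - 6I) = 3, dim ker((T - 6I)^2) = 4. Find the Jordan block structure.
λ = -1: successive nullity increments [3] count blocks of size ≥ k; block sizes are [1, 1, 1].
λ = 6: successive nullity increments [3, 1] count blocks of size ≥ k; block sizes are [2, 1, 1].

Jordan blocks: (-1, 1), (-1, 1), (-1, 1), (6, 2), (6, 1), (6, 1)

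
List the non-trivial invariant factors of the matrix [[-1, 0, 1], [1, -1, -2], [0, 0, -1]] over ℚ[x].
(x + 1)^3

The Jordan structure of A has elementary divisors (x + 1)^3. Arranging the block sizes at each eigenvalue in decreasing order and taking row products gives the invariant factors.

Invariant factors (smallest first, each dividing the next): (x + 1)^3.

Check: the last factor (x + 1)^3 is the minimal polynomial, and the product (x + 1)^3 is the characteristic polynomial.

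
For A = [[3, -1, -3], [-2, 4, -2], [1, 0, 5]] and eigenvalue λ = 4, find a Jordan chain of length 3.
We seek v_1 ∈ ker((A - 4I)^3) \ ker((A - 4I)^2), then set v_{i+1} = (A - 4I) v_i.

One such chain is v_1 = [[0, -1, 1]]^T, v_2 = [[-2, -2, 1]]^T, v_3 = [[1, 2, -1]]^T. Check: (A - 4I) v_3 = [[0, 0, 0]]^T = 0.

v_1 = [[0, -1, 1]]^T, v_2 = [[-2, -2, 1]]^T, v_3 = [[1, 2, -1]]^T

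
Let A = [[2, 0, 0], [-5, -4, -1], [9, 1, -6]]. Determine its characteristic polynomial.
χ_A(x) = (x - 2)(x + 5)^2

xI - A = [[x - 2, 0, 0], [5, x + 4, 1], [-9, -1, x + 6]].

Expanding det(xI - A) along the first row:
det(xI - A) = + (x - 2)·det([[x + 4, 1], [-1, x + 6]]) - (0)·det([[5, 1], [-9, x + 6]]) + (0)·det([[5, x + 4], [-9, -1]]).

Evaluating gives χ_A(x) = x^3 + 8x^2 + 5x - 50 = (x - 2)(x + 5)^2.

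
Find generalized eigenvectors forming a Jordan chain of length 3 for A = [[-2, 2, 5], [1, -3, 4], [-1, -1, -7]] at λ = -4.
v_1 = [[-1, -1, 1]]^T, v_2 = [[1, 2, -1]]^T, v_3 = [[1, -1, 0]]^T

We seek v_1 ∈ ker((A + 4I)^3) \ ker((A + 4I)^2), then set v_{i+1} = (A + 4I) v_i.

One such chain is v_1 = [[-1, -1, 1]]^T, v_2 = [[1, 2, -1]]^T, v_3 = [[1, -1, 0]]^T. Check: (A + 4I) v_3 = [[0, 0, 0]]^T = 0.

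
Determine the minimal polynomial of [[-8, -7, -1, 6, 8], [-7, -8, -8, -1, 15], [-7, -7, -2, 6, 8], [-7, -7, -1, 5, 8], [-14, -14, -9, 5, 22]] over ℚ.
m_A(x) = (x - 6)^2(x + 1)

The characteristic polynomial factors as (x - 6)^2(x + 1)^3. The minimal polynomial is ∏(x - λ)^{k_λ} where k_λ is the size of the largest Jordan block at λ.

For λ = -1: rank(A + I) = 2, and the largest Jordan block has size 1 (the smallest k with rank((A + I)^k) = rank((A + I)^(k+1))).
For λ = 6: rank(A - 6I) = 4, and the largest Jordan block has size 2 (the smallest k with rank((A - 6I)^k) = rank((A - 6I)^(k+1))).

So m_A(x) = (x - 6)^2(x + 1).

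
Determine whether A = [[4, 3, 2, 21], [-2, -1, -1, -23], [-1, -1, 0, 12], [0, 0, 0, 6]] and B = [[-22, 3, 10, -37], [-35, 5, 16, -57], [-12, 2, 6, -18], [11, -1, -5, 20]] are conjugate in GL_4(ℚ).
Two matrices over a field are similar if and only if they have the same invariant factors.

Both A and B have characteristic polynomial (x - 6)(x - 1)^3 and minimal polynomial (x - 6)(x - 1)^3. Computing further, both have invariant factors (x - 6)(x - 1)^3. Hence A and B are similar.

Yes.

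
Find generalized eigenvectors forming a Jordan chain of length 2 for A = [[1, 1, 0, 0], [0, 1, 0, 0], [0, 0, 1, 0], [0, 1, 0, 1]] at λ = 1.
We seek v_1 ∈ ker((A - I)^2) \ ker(A - I), then set v_{i+1} = (A - I) v_i.

One such chain is v_1 = [[3, 1, -2, -3]]^T, v_2 = [[1, 0, 0, 1]]^T. Check: (A - I) v_2 = [[0, 0, 0, 0]]^T = 0.

v_1 = [[3, 1, -2, -3]]^T, v_2 = [[1, 0, 0, 1]]^T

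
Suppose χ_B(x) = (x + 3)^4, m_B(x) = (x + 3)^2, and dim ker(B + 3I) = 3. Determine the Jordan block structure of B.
Jordan blocks: (-3, 2), (-3, 1), (-3, 1)

λ = -3: algebraic multiplicity 4 (exponent in χ_B), largest block size 2 (exponent in m_B), 3 blocks (geometric multiplicity). These force block sizes [2, 1, 1].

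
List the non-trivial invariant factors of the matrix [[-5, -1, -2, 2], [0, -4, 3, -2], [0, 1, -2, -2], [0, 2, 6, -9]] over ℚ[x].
The Jordan structure of A has elementary divisors (x + 5)^3, (x + 5). Arranging the block sizes at each eigenvalue in decreasing order and taking row products gives the invariant factors.

Invariant factors (smallest first, each dividing the next): x + 5, (x + 5)^3.

Check: the last factor (x + 5)^3 is the minimal polynomial, and the product (x + 5)^4 is the characteristic polynomial.

x + 5, (x + 5)^3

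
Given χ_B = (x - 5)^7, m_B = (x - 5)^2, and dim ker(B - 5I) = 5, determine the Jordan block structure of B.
Jordan blocks: (5, 2), (5, 2), (5, 1), (5, 1), (5, 1)

λ = 5: algebraic multiplicity 7 (exponent in χ_B), largest block size 2 (exponent in m_B), 5 blocks (geometric multiplicity). These force block sizes [2, 2, 1, 1, 1].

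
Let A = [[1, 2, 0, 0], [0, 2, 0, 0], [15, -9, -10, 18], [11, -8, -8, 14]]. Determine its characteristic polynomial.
χ_A(x) = (x - 2)^3(x - 1)

xI - A = [[x - 1, -2, 0, 0], [0, x - 2, 0, 0], [-15, 9, x + 10, -18], [-11, 8, 8, x - 14]].

Expanding det(xI - A) along the first row:
det(xI - A) = + (x - 1)·det([[x - 2, 0, 0], [9, x + 10, -18], [8, 8, x - 14]]) - (-2)·det([[0, 0, 0], [-15, x + 10, -18], [-11, 8, x - 14]]) + (0)·det([[0, x - 2, 0], [-15, 9, -18], [-11, 8, x - 14]]) - (0)·det([[0, x - 2, 0], [-15, 9, x + 10], [-11, 8, 8]]).

Evaluating gives χ_A(x) = x^4 - 7x^3 + 18x^2 - 20x + 8 = (x - 2)^3(x - 1).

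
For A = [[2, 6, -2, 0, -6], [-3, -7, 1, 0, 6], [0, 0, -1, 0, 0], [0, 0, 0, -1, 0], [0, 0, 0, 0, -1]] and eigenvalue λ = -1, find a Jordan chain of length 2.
We seek v_1 ∈ ker((A + I)^2) \ ker(A + I), then set v_{i+1} = (A + I) v_i.

One such chain is v_1 = [[0, 0, 1, 0, 0]]^T, v_2 = [[-2, 1, 0, 0, 0]]^T. Check: (A + I) v_2 = [[0, 0, 0, 0, 0]]^T = 0.

v_1 = [[0, 0, 1, 0, 0]]^T, v_2 = [[-2, 1, 0, 0, 0]]^T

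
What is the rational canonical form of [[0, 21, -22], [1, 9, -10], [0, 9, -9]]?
R = [[0, 0, -9], [1, 0, 12], [0, 1, 0]]

The invariant factors of A (the non-unit diagonal entries of the Smith normal form of xI - A over ℚ[x]) are (x - 3)(x^2 + 3x - 3), each dividing the next. The characteristic polynomial is their product, (x - 3)(x^2 + 3x - 3).

The rational canonical form is the block-diagonal matrix of companion matrices C(f_i):
R = [[0, 0, -9], [1, 0, 12], [0, 1, 0]].

Note the characteristic polynomial does not split into linear factors over ℚ, so A has no Jordan form over ℚ; the rational canonical form exists over any field.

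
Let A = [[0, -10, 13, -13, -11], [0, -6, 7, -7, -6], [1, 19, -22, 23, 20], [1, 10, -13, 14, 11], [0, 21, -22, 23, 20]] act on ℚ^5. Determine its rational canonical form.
R = [[0, 0, 0, 0, 9], [1, 0, 0, 0, -6], [0, 1, 0, 0, 1], [0, 0, 1, 0, -9], [0, 0, 0, 1, 6]]

The invariant factors of A (the non-unit diagonal entries of the Smith normal form of xI - A over ℚ[x]) are (x - 3)^2(x - 1)(x^2 + x + 1), each dividing the next. The characteristic polynomial is their product, (x - 3)^2(x - 1)(x^2 + x + 1).

The rational canonical form is the block-diagonal matrix of companion matrices C(f_i):
R = [[0, 0, 0, 0, 9], [1, 0, 0, 0, -6], [0, 1, 0, 0, 1], [0, 0, 1, 0, -9], [0, 0, 0, 1, 6]].

Note the characteristic polynomial does not split into linear factors over ℚ, so A has no Jordan form over ℚ; the rational canonical form exists over any field.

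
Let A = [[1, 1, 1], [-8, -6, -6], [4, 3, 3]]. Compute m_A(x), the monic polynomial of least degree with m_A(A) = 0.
m_A(x) = x(x + 1)^2

The characteristic polynomial factors as x(x + 1)^2. The minimal polynomial is ∏(x - λ)^{k_λ} where k_λ is the size of the largest Jordan block at λ.

For λ = -1: rank(A + I) = 2, and the largest Jordan block has size 2 (the smallest k with rank((A + I)^k) = rank((A + I)^(k+1))).
For λ = 0: rank(A) = 2, and the largest Jordan block has size 1 (the smallest k with rank(A^k) = rank(A^(k+1))).

So m_A(x) = x(x + 1)^2.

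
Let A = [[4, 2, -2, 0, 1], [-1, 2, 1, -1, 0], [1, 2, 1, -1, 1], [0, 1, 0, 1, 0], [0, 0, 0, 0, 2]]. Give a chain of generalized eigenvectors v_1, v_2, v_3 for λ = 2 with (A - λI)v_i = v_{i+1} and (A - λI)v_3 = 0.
v_1 = [[2, 0, 3, 0, 2]]^T, v_2 = [[0, 1, 1, 0, 0]]^T, v_3 = [[0, 1, 1, 1, 0]]^T

We seek v_1 ∈ ker((A - 2I)^3) \ ker((A - 2I)^2), then set v_{i+1} = (A - 2I) v_i.

One such chain is v_1 = [[2, 0, 3, 0, 2]]^T, v_2 = [[0, 1, 1, 0, 0]]^T, v_3 = [[0, 1, 1, 1, 0]]^T. Check: (A - 2I) v_3 = [[0, 0, 0, 0, 0]]^T = 0.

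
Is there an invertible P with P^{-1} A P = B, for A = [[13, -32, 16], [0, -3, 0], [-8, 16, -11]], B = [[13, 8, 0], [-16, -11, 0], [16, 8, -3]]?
Yes.

Two matrices over a field are similar if and only if they have the same invariant factors.

Both A and B have characteristic polynomial (x - 5)(x + 3)^2 and minimal polynomial (x - 5)(x + 3). Computing further, both have invariant factors x + 3, (x - 5)(x + 3). Hence A and B are similar.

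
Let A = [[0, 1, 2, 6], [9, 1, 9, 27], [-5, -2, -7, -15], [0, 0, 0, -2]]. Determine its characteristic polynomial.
xI - A = [[x, -1, -2, -6], [-9, x - 1, -9, -27], [5, 2, x + 7, 15], [0, 0, 0, x + 2]].

Expanding det(xI - A) along the first row:
det(xI - A) = + (x)·det([[x - 1, -9, -27], [2, x + 7, 15], [0, 0, x + 2]]) - (-1)·det([[-9, -9, -27], [5, x + 7, 15], [0, 0, x + 2]]) + (-2)·det([[-9, x - 1, -27], [5, 2, 15], [0, 0, x + 2]]) - (-6)·det([[-9, x - 1, -9], [5, 2, x + 7], [0, 0, 0]]).

Evaluating gives χ_A(x) = x^4 + 8x^3 + 24x^2 + 32x + 16 = (x + 2)^4.

χ_A(x) = (x + 2)^4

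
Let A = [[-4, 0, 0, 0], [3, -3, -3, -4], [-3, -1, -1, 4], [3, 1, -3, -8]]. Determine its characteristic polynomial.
xI - A = [[x + 4, 0, 0, 0], [-3, x + 3, 3, 4], [3, 1, x + 1, -4], [-3, -1, 3, x + 8]].

Expanding det(xI - A) along the first row:
det(xI - A) = + (x + 4)·det([[x + 3, 3, 4], [1, x + 1, -4], [-1, 3, x + 8]]) - (0)·det([[-3, 3, 4], [3, x + 1, -4], [-3, 3, x + 8]]) + (0)·det([[-3, x + 3, 4], [3, 1, -4], [-3, -1, x + 8]]) - (0)·det([[-3, x + 3, 3], [3, 1, x + 1], [-3, -1, 3]]).

Evaluating gives χ_A(x) = x^4 + 16x^3 + 96x^2 + 256x + 256 = (x + 4)^4.

χ_A(x) = (x + 4)^4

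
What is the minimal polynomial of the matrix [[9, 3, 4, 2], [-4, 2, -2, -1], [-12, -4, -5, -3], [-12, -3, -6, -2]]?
The characteristic polynomial factors as (x - 1)^4. The minimal polynomial is ∏(x - λ)^{k_λ} where k_λ is the size of the largest Jordan block at λ.

For λ = 1: rank(A - I) = 2, and the largest Jordan block has size 3 (the smallest k with rank((A - I)^k) = rank((A - I)^(k+1))).

So m_A(x) = (x - 1)^3.

m_A(x) = (x - 1)^3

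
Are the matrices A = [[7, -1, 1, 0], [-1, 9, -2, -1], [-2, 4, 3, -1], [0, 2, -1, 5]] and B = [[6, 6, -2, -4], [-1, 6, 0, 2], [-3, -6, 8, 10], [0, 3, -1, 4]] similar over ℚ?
Yes.

Two matrices over a field are similar if and only if they have the same invariant factors.

Both A and B have characteristic polynomial (x - 6)^4 and minimal polynomial (x - 6)^2. Computing further, both have invariant factors (x - 6)^2, (x - 6)^2. Hence A and B are similar.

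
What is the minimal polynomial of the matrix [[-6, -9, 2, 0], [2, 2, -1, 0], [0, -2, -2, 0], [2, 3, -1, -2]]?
The characteristic polynomial factors as (x + 2)^4. The minimal polynomial is ∏(x - λ)^{k_λ} where k_λ is the size of the largest Jordan block at λ.

For λ = -2: rank(A + 2I) = 2, and the largest Jordan block has size 3 (the smallest k with rank((A + 2I)^k) = rank((A + 2I)^(k+1))).

So m_A(x) = (x + 2)^3.

m_A(x) = (x + 2)^3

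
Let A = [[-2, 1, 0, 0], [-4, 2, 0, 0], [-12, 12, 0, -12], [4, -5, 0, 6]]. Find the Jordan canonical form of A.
The characteristic polynomial is det(xI - A) = x^3(x - 6), so the eigenvalues are 0 (algebraic multiplicity 3), 6 (algebraic multiplicity 1).

For λ = 0: rank(A) = 2, rank(A^2) = 1. The eigenspace has dimension 4 - 2 = 2, so there are 2 Jordan blocks; the rank sequence gives block sizes [2, 1].

For λ = 6: algebraic multiplicity 1 gives one 1×1 block.

Assembling the blocks gives the Jordan form J above.

J = [[0, 1, 0, 0], [0, 0, 0, 0], [0, 0, 0, 0], [0, 0, 0, 6]]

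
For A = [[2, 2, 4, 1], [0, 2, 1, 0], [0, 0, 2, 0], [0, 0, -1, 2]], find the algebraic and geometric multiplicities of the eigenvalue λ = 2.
The characteristic polynomial is (x - 2)^4, so the factor x - 2 appears with exponent 4: the algebraic multiplicity is 4.

rank(A - 2I) = 2, so the eigenspace has dimension 4 - 2 = 2: the geometric multiplicity is 2.

Since 2 < 4, A is not diagonalizable.

algebraic multiplicity 4, geometric multiplicity 2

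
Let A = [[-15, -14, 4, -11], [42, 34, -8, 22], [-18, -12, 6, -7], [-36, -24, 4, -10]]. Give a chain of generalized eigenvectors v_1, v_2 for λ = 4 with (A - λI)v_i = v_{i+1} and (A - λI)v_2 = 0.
v_1 = [[1, -2, 1, 1]]^T, v_2 = [[2, -4, 1, 2]]^T

We seek v_1 ∈ ker((A - 4I)^2) \ ker(A - 4I), then set v_{i+1} = (A - 4I) v_i.

One such chain is v_1 = [[1, -2, 1, 1]]^T, v_2 = [[2, -4, 1, 2]]^T. Check: (A - 4I) v_2 = [[0, 0, 0, 0]]^T = 0.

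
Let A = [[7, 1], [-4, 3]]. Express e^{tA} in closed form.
e^{tA} = [[(2*t + 1)*e^{5*t}, t*e^{5*t}], [-4*t*e^{5*t}, (1 - 2*t)*e^{5*t}]]

A has Jordan form J = [[5, 1], [0, 5]] with A = PJP^{-1}, so e^{tA} = P e^{tJ} P^{-1}.

For a Jordan block J_k(λ), e^{tJ_k(λ)} = e^{λt} · (I + tN + t^2 N^2/2! + ... + t^{k-1} N^{k-1}/(k-1)!) where N is the nilpotent superdiagonal part.

Assembling the blocks and conjugating back gives the entries of e^{tA} as shown above.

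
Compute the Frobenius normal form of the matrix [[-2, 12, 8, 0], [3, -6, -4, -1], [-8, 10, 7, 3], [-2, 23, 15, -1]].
The invariant factors of A (the non-unit diagonal entries of the Smith normal form of xI - A over ℚ[x]) are (x + 2)(x^3 + 3x + 1), each dividing the next. The characteristic polynomial is their product, (x + 2)(x^3 + 3x + 1).

The rational canonical form is the block-diagonal matrix of companion matrices C(f_i):
R = [[0, 0, 0, -2], [1, 0, 0, -7], [0, 1, 0, -3], [0, 0, 1, -2]].

Note the characteristic polynomial does not split into linear factors over ℚ, so A has no Jordan form over ℚ; the rational canonical form exists over any field.

R = [[0, 0, 0, -2], [1, 0, 0, -7], [0, 1, 0, -3], [0, 0, 1, -2]]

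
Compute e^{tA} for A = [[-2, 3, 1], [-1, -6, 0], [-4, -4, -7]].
A has Jordan form J = [[-5, 1, 0], [0, -5, 1], [0, 0, -5]] with A = PJP^{-1}, so e^{tA} = P e^{tJ} P^{-1}.

For a Jordan block J_k(λ), e^{tJ_k(λ)} = e^{λt} · (I + tN + t^2 N^2/2! + ... + t^{k-1} N^{k-1}/(k-1)!) where N is the nilpotent superdiagonal part.

Assembling the blocks and conjugating back gives the entries of e^{tA} as shown above.

e^{tA} = [[(t^2 + 3*t + 1)*e^{-5*t}, t*(t + 3)*e^{-5*t}, t*(t + 2)*e^{-5*t}/2], [t*(-t - 1)*e^{-5*t}, (-t^2 - t + 1)*e^{-5*t}, -t^2*e^{-5*t}/2], [-4*t*e^{-5*t}, -4*t*e^{-5*t}, (1 - 2*t)*e^{-5*t}]]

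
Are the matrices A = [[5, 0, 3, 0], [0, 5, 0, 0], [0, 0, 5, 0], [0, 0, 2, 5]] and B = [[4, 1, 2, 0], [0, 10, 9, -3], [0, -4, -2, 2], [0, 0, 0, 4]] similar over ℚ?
trace(A) = 20 but trace(B) = 16. The trace is a similarity invariant, so A and B are not similar.

No.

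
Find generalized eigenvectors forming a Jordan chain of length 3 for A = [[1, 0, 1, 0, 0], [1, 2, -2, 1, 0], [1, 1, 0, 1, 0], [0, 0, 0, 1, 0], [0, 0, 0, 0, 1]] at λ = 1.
v_1 = [[0, 1, 0, 0, -1]]^T, v_2 = [[0, 1, 1, 0, 0]]^T, v_3 = [[1, -1, 0, 0, 0]]^T

We seek v_1 ∈ ker((A - I)^3) \ ker((A - I)^2), then set v_{i+1} = (A - I) v_i.

One such chain is v_1 = [[0, 1, 0, 0, -1]]^T, v_2 = [[0, 1, 1, 0, 0]]^T, v_3 = [[1, -1, 0, 0, 0]]^T. Check: (A - I) v_3 = [[0, 0, 0, 0, 0]]^T = 0.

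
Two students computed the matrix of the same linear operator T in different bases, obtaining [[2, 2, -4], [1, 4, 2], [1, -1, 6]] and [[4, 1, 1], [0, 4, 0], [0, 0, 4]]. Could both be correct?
Both have characteristic polynomial (x - 4)^3, but the minimal polynomial of A is (x - 4)^3 while the minimal polynomial of B is (x - 4)^2. The minimal polynomial is a similarity invariant, so A and B are not similar.

No.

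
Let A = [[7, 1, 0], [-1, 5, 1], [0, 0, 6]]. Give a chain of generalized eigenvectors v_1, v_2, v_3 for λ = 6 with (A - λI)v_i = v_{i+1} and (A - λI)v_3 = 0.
We seek v_1 ∈ ker((A - 6I)^3) \ ker((A - 6I)^2), then set v_{i+1} = (A - 6I) v_i.

One such chain is v_1 = [[0, 1, 1]]^T, v_2 = [[1, 0, 0]]^T, v_3 = [[1, -1, 0]]^T. Check: (A - 6I) v_3 = [[0, 0, 0]]^T = 0.

v_1 = [[0, 1, 1]]^T, v_2 = [[1, 0, 0]]^T, v_3 = [[1, -1, 0]]^T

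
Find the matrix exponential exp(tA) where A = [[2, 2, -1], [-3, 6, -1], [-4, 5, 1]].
e^{tA} = [[(-t^2/2 - t + 1)*e^{3*t}, t*(4 - t)*e^{3*t}/2, t*(t - 2)*e^{3*t}/2], [t*(-t - 3)*e^{3*t}, (-t^2 + 3*t + 1)*e^{3*t}, t*(t - 1)*e^{3*t}], [t*(-3*t - 8)*e^{3*t}/2, t*(10 - 3*t)*e^{3*t}/2, (3*t^2 - 4*t + 2)*e^{3*t}/2]]

A has Jordan form J = [[3, 1, 0], [0, 3, 1], [0, 0, 3]] with A = PJP^{-1}, so e^{tA} = P e^{tJ} P^{-1}.

For a Jordan block J_k(λ), e^{tJ_k(λ)} = e^{λt} · (I + tN + t^2 N^2/2! + ... + t^{k-1} N^{k-1}/(k-1)!) where N is the nilpotent superdiagonal part.

Assembling the blocks and conjugating back gives the entries of e^{tA} as shown above.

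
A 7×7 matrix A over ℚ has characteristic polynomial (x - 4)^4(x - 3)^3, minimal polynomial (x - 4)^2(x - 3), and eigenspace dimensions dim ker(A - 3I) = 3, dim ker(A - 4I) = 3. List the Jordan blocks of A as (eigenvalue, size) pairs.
λ = 3: algebraic multiplicity 3 (exponent in χ_A), largest block size 1 (exponent in m_A), 3 blocks (geometric multiplicity). These force block sizes [1, 1, 1].
λ = 4: algebraic multiplicity 4 (exponent in χ_A), largest block size 2 (exponent in m_A), 3 blocks (geometric multiplicity). These force block sizes [2, 1, 1].

Jordan blocks: (3, 1), (3, 1), (3, 1), (4, 2), (4, 1), (4, 1)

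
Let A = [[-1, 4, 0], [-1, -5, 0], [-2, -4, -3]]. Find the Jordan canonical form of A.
The characteristic polynomial is det(xI - A) = (x + 3)^3, so the eigenvalues are -3 (algebraic multiplicity 3).

For λ = -3: rank(A + 3I) = 1, rank((A + 3I)^2) = 0. The eigenspace has dimension 3 - 1 = 2, so there are 2 Jordan blocks; the rank sequence gives block sizes [2, 1].

Assembling the blocks gives the Jordan form J above.

J = [[-3, 1, 0], [0, -3, 0], [0, 0, -3]]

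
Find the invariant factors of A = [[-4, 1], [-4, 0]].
(x + 2)^2

The Jordan structure of A has elementary divisors (x + 2)^2. Arranging the block sizes at each eigenvalue in decreasing order and taking row products gives the invariant factors.

Invariant factors (smallest first, each dividing the next): (x + 2)^2.

Check: the last factor (x + 2)^2 is the minimal polynomial, and the product (x + 2)^2 is the characteristic polynomial.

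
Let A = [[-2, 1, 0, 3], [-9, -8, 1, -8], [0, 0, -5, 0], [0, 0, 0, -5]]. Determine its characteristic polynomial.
xI - A = [[x + 2, -1, 0, -3], [9, x + 8, -1, 8], [0, 0, x + 5, 0], [0, 0, 0, x + 5]].

Expanding det(xI - A) along the first row:
det(xI - A) = + (x + 2)·det([[x + 8, -1, 8], [0, x + 5, 0], [0, 0, x + 5]]) - (-1)·det([[9, -1, 8], [0, x + 5, 0], [0, 0, x + 5]]) + (0)·det([[9, x + 8, 8], [0, 0, 0], [0, 0, x + 5]]) - (-3)·det([[9, x + 8, -1], [0, 0, x + 5], [0, 0, 0]]).

Evaluating gives χ_A(x) = x^4 + 20x^3 + 150x^2 + 500x + 625 = (x + 5)^4.

χ_A(x) = (x + 5)^4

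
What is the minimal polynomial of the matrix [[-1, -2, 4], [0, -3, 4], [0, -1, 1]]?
The characteristic polynomial factors as (x + 1)^3. The minimal polynomial is ∏(x - λ)^{k_λ} where k_λ is the size of the largest Jordan block at λ.

For λ = -1: rank(A + I) = 1, and the largest Jordan block has size 2 (the smallest k with rank((A + I)^k) = rank((A + I)^(k+1))).

So m_A(x) = (x + 1)^2.

m_A(x) = (x + 1)^2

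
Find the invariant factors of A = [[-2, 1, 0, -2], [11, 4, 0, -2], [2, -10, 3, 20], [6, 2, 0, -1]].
The Jordan structure of A has elementary divisors (x + 1)^2, (x - 3), (x - 3). Arranging the block sizes at each eigenvalue in decreasing order and taking row products gives the invariant factors.

Invariant factors (smallest first, each dividing the next): x - 3, (x - 3)(x + 1)^2.

Check: the last factor (x - 3)(x + 1)^2 is the minimal polynomial, and the product (x - 3)^2(x + 1)^2 is the characteristic polynomial.

x - 3, (x - 3)(x + 1)^2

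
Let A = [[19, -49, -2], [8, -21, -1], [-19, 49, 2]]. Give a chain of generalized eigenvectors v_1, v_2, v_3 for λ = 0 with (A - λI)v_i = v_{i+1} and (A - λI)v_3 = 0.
v_1 = [[0, 0, 1]]^T, v_2 = [[-2, -1, 2]]^T, v_3 = [[7, 3, -7]]^T

We seek v_1 ∈ ker(A^3) \ ker(A^2), then set v_{i+1} = A v_i.

One such chain is v_1 = [[0, 0, 1]]^T, v_2 = [[-2, -1, 2]]^T, v_3 = [[7, 3, -7]]^T. Check: A v_3 = [[0, 0, 0]]^T = 0.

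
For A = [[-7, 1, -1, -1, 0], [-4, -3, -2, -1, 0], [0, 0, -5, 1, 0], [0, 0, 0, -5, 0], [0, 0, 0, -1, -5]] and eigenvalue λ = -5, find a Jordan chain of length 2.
v_1 = [[0, 1, 0, 0, 1]]^T, v_2 = [[1, 2, 0, 0, 0]]^T

We seek v_1 ∈ ker((A + 5I)^2) \ ker(A + 5I), then set v_{i+1} = (A + 5I) v_i.

One such chain is v_1 = [[0, 1, 0, 0, 1]]^T, v_2 = [[1, 2, 0, 0, 0]]^T. Check: (A + 5I) v_2 = [[0, 0, 0, 0, 0]]^T = 0.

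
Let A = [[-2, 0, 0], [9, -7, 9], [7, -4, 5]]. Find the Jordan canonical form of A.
J = [[-2, 0, 0], [0, -1, 1], [0, 0, -1]]

The characteristic polynomial is det(xI - A) = (x + 1)^2(x + 2), so the eigenvalues are -2 (algebraic multiplicity 1), -1 (algebraic multiplicity 2).

For λ = -2: algebraic multiplicity 1 gives one 1×1 block.

For λ = -1: rank(A + I) = 2, rank((A + I)^2) = 1. The eigenspace has dimension 3 - 2 = 1, so there is 1 Jordan block; the rank sequence gives block sizes [2].

Assembling the blocks gives the Jordan form J above.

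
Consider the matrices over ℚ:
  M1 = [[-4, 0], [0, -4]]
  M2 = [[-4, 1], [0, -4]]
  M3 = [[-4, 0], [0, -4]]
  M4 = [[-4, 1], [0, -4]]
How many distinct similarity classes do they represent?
Characteristic polynomials: χ_{M1} = (x + 4)^2, χ_{M2} = (x + 4)^2, χ_{M3} = (x + 4)^2, χ_{M4} = (x + 4)^2.

{M1, M3}: invariant factors x + 4, x + 4.

{M2, M4}: invariant factors (x + 4)^2.

Matrices are similar if and only if their invariant-factor lists agree; the partition into similarity classes is {M1, M3}, {M2, M4}.

2 classes: {M1, M3}, {M2, M4}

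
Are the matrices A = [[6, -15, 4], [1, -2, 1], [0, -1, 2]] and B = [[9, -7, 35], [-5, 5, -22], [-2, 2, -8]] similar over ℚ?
Yes.

Two matrices over a field are similar if and only if they have the same invariant factors.

Both A and B have characteristic polynomial (x - 2)^3 and minimal polynomial (x - 2)^3. Computing further, both have invariant factors (x - 2)^3. Hence A and B are similar.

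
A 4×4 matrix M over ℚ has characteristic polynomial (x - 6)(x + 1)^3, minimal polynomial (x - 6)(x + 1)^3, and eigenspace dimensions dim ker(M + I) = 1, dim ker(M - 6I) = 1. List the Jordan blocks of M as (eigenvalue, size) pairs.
Jordan blocks: (-1, 3), (6, 1)

λ = -1: algebraic multiplicity 3 (exponent in χ_M), largest block size 3 (exponent in m_M), 1 block (geometric multiplicity). This forces block sizes [3].
λ = 6: algebraic multiplicity 1 (exponent in χ_M), largest block size 1 (exponent in m_M), 1 block (geometric multiplicity). This forces block sizes [1].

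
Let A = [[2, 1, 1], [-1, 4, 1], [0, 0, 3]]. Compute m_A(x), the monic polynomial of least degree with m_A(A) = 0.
m_A(x) = (x - 3)^2

The characteristic polynomial factors as (x - 3)^3. The minimal polynomial is ∏(x - λ)^{k_λ} where k_λ is the size of the largest Jordan block at λ.

For λ = 3: rank(A - 3I) = 1, and the largest Jordan block has size 2 (the smallest k with rank((A - 3I)^k) = rank((A - 3I)^(k+1))).

So m_A(x) = (x - 3)^2.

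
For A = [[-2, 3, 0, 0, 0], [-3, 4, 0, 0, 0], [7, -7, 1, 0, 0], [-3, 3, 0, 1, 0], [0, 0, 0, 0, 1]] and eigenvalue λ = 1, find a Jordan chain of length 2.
v_1 = [[0, 1, 0, 1, 1]]^T, v_2 = [[3, 3, -7, 3, 0]]^T

We seek v_1 ∈ ker((A - I)^2) \ ker(A - I), then set v_{i+1} = (A - I) v_i.

One such chain is v_1 = [[0, 1, 0, 1, 1]]^T, v_2 = [[3, 3, -7, 3, 0]]^T. Check: (A - I) v_2 = [[0, 0, 0, 0, 0]]^T = 0.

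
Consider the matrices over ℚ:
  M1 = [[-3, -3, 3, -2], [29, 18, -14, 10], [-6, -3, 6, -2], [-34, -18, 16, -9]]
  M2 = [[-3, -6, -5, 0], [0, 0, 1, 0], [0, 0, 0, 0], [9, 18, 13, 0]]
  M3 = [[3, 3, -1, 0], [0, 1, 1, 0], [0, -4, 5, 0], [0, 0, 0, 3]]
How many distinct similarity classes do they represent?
Characteristic polynomials: χ_{M1} = (x - 3)^4, χ_{M2} = x^3(x + 3), χ_{M3} = (x - 3)^4.

{M1, M3}: invariant factors x - 3, (x - 3)^3.

{M2}: invariant factors x, x^2(x + 3).

Matrices are similar if and only if their invariant-factor lists agree; the partition into similarity classes is {M1, M3}, {M2}.

2 classes: {M1, M3}, {M2}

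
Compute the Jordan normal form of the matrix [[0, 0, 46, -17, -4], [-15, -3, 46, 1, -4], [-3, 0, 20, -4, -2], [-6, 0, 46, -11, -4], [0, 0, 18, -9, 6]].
The characteristic polynomial is det(xI - A) = (x - 6)^3(x + 3)^2, so the eigenvalues are -3 (algebraic multiplicity 2), 6 (algebraic multiplicity 3).

For λ = -3: rank(A + 3I) = 3. The eigenspace has dimension 5 - 3 = 2, so there are 2 Jordan blocks; the rank sequence gives block sizes [1, 1].

For λ = 6: rank(A - 6I) = 3, rank((A - 6I)^2) = 2. The eigenspace has dimension 5 - 3 = 2, so there are 2 Jordan blocks; the rank sequence gives block sizes [2, 1].

Assembling the blocks gives the Jordan form J above.

J = [[-3, 0, 0, 0, 0], [0, -3, 0, 0, 0], [0, 0, 6, 1, 0], [0, 0, 0, 6, 0], [0, 0, 0, 0, 6]]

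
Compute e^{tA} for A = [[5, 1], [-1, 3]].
e^{tA} = [[(t + 1)*e^{4*t}, t*e^{4*t}], [-t*e^{4*t}, (1 - t)*e^{4*t}]]

A has Jordan form J = [[4, 1], [0, 4]] with A = PJP^{-1}, so e^{tA} = P e^{tJ} P^{-1}.

For a Jordan block J_k(λ), e^{tJ_k(λ)} = e^{λt} · (I + tN + t^2 N^2/2! + ... + t^{k-1} N^{k-1}/(k-1)!) where N is the nilpotent superdiagonal part.

Assembling the blocks and conjugating back gives the entries of e^{tA} as shown above.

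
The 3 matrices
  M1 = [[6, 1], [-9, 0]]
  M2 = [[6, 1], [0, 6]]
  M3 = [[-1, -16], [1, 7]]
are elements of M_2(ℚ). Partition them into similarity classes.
Characteristic polynomials: χ_{M1} = (x - 3)^2, χ_{M2} = (x - 6)^2, χ_{M3} = (x - 3)^2.

{M1, M3}: invariant factors (x - 3)^2.

{M2}: invariant factors (x - 6)^2.

Matrices are similar if and only if their invariant-factor lists agree; the partition into similarity classes is {M1, M3}, {M2}.

2 classes: {M1, M3}, {M2}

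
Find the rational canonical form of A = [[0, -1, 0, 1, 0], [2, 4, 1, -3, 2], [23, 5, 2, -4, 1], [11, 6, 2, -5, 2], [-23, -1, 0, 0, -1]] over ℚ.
R = [[0, 0, 0, 0, -18], [1, 0, 0, 0, -21], [0, 1, 0, 0, 4], [0, 0, 1, 0, 9], [0, 0, 0, 1, 0]]

The invariant factors of A (the non-unit diagonal entries of the Smith normal form of xI - A over ℚ[x]) are (x + 2)(x^2 - x - 3)^2, each dividing the next. The characteristic polynomial is their product, (x + 2)(x^2 - x - 3)^2.

The rational canonical form is the block-diagonal matrix of companion matrices C(f_i):
R = [[0, 0, 0, 0, -18], [1, 0, 0, 0, -21], [0, 1, 0, 0, 4], [0, 0, 1, 0, 9], [0, 0, 0, 1, 0]].

Note the characteristic polynomial does not split into linear factors over ℚ, so A has no Jordan form over ℚ; the rational canonical form exists over any field.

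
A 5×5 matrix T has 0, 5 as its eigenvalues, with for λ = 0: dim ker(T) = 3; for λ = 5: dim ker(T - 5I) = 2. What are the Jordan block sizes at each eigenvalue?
Jordan blocks: (0, 1), (0, 1), (0, 1), (5, 1), (5, 1)

λ = 0: successive nullity increments [3] count blocks of size ≥ k; block sizes are [1, 1, 1].
λ = 5: successive nullity increments [2] count blocks of size ≥ k; block sizes are [1, 1].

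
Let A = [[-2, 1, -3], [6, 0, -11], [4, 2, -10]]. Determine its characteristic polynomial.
xI - A = [[x + 2, -1, 3], [-6, x, 11], [-4, -2, x + 10]].

Expanding det(xI - A) along the first row:
det(xI - A) = + (x + 2)·det([[x, 11], [-2, x + 10]]) - (-1)·det([[-6, 11], [-4, x + 10]]) + (3)·det([[-6, x], [-4, -2]]).

Evaluating gives χ_A(x) = x^3 + 12x^2 + 48x + 64 = (x + 4)^3.

χ_A(x) = (x + 4)^3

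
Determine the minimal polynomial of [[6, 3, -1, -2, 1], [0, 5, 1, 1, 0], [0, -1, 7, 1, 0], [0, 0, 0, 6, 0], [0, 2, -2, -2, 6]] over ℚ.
m_A(x) = (x - 6)^2

The characteristic polynomial factors as (x - 6)^5. The minimal polynomial is ∏(x - λ)^{k_λ} where k_λ is the size of the largest Jordan block at λ.

For λ = 6: rank(A - 6I) = 2, and the largest Jordan block has size 2 (the smallest k with rank((A - 6I)^k) = rank((A - 6I)^(k+1))).

So m_A(x) = (x - 6)^2.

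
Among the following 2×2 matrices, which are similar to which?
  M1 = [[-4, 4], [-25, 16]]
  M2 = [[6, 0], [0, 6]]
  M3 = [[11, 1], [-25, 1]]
2 classes: {M1, M3}, {M2}

Characteristic polynomials: χ_{M1} = (x - 6)^2, χ_{M2} = (x - 6)^2, χ_{M3} = (x - 6)^2.

{M1, M3}: invariant factors (x - 6)^2.

{M2}: invariant factors x - 6, x - 6.

Matrices are similar if and only if their invariant-factor lists agree; the partition into similarity classes is {M1, M3}, {M2}.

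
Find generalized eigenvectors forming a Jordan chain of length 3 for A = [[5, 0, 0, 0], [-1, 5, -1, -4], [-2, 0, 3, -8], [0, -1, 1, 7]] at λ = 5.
We seek v_1 ∈ ker((A - 5I)^3) \ ker((A - 5I)^2), then set v_{i+1} = (A - 5I) v_i.

One such chain is v_1 = [[0, -3, -5, 1]]^T, v_2 = [[0, 1, 2, 0]]^T, v_3 = [[0, -2, -4, 1]]^T. Check: (A - 5I) v_3 = [[0, 0, 0, 0]]^T = 0.

v_1 = [[0, -3, -5, 1]]^T, v_2 = [[0, 1, 2, 0]]^T, v_3 = [[0, -2, -4, 1]]^T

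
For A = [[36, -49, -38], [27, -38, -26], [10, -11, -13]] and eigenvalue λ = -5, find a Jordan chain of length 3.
v_1 = [[1, 0, 1]]^T, v_2 = [[3, 1, 2]]^T, v_3 = [[-2, -4, 3]]^T

We seek v_1 ∈ ker((A + 5I)^3) \ ker((A + 5I)^2), then set v_{i+1} = (A + 5I) v_i.

One such chain is v_1 = [[1, 0, 1]]^T, v_2 = [[3, 1, 2]]^T, v_3 = [[-2, -4, 3]]^T. Check: (A + 5I) v_3 = [[0, 0, 0]]^T = 0.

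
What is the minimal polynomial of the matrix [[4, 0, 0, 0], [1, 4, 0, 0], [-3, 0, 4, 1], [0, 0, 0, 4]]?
The characteristic polynomial factors as (x - 4)^4. The minimal polynomial is ∏(x - λ)^{k_λ} where k_λ is the size of the largest Jordan block at λ.

For λ = 4: rank(A - 4I) = 2, and the largest Jordan block has size 2 (the smallest k with rank((A - 4I)^k) = rank((A - 4I)^(k+1))).

So m_A(x) = (x - 4)^2.

m_A(x) = (x - 4)^2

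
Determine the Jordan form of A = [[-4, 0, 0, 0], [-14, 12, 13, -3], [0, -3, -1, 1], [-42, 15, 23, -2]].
J = [[-4, 0, 0, 0], [0, 3, 1, 0], [0, 0, 3, 1], [0, 0, 0, 3]]

The characteristic polynomial is det(xI - A) = (x - 3)^3(x + 4), so the eigenvalues are -4 (algebraic multiplicity 1), 3 (algebraic multiplicity 3).

For λ = -4: algebraic multiplicity 1 gives one 1×1 block.

For λ = 3: rank(A - 3I) = 3, rank((A - 3I)^2) = 2, rank((A - 3I)^3) = 1. The eigenspace has dimension 4 - 3 = 1, so there is 1 Jordan block; the rank sequence gives block sizes [3].

Assembling the blocks gives the Jordan form J above.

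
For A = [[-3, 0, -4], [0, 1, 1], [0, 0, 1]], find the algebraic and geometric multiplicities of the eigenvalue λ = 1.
The characteristic polynomial is (x - 1)^2(x + 3), so the factor x - 1 appears with exponent 2: the algebraic multiplicity is 2.

rank(A - I) = 2, so the eigenspace has dimension 3 - 2 = 1: the geometric multiplicity is 1.

Since 1 < 2, A is not diagonalizable.

algebraic multiplicity 2, geometric multiplicity 1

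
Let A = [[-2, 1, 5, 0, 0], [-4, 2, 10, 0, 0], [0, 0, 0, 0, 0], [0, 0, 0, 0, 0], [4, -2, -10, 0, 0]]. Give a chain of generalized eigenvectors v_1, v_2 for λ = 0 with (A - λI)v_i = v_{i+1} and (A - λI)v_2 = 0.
We seek v_1 ∈ ker(A^2) \ ker(A), then set v_{i+1} = A v_i.

One such chain is v_1 = [[2, 0, 1, 0, 0]]^T, v_2 = [[1, 2, 0, 0, -2]]^T. Check: A v_2 = [[0, 0, 0, 0, 0]]^T = 0.

v_1 = [[2, 0, 1, 0, 0]]^T, v_2 = [[1, 2, 0, 0, -2]]^T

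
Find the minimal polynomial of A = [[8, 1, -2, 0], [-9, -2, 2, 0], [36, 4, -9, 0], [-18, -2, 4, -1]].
m_A(x) = (x + 1)^2

The characteristic polynomial factors as (x + 1)^4. The minimal polynomial is ∏(x - λ)^{k_λ} where k_λ is the size of the largest Jordan block at λ.

For λ = -1: rank(A + I) = 1, and the largest Jordan block has size 2 (the smallest k with rank((A + I)^k) = rank((A + I)^(k+1))).

So m_A(x) = (x + 1)^2.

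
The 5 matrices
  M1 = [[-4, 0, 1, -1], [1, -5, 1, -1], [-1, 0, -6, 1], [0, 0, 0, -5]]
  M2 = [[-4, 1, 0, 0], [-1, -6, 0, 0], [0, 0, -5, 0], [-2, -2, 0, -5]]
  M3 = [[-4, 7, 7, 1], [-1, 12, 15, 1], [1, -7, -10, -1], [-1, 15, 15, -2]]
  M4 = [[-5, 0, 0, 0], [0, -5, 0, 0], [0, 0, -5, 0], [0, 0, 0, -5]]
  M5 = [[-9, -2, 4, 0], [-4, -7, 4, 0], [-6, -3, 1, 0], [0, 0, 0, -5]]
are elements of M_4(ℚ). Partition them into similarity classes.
Characteristic polynomials: χ_{M1} = (x + 5)^4, χ_{M2} = (x + 5)^4, χ_{M3} = (x - 5)(x + 3)^3, χ_{M4} = (x + 5)^4, χ_{M5} = (x + 5)^4.

{M1, M2, M5}: invariant factors x + 5, x + 5, (x + 5)^2.

{M3}: invariant factors x + 3, (x - 5)(x + 3)^2.

{M4}: invariant factors x + 5, x + 5, x + 5, x + 5.

Matrices are similar if and only if their invariant-factor lists agree; the partition into similarity classes is {M1, M2, M5}, {M3}, {M4}.

3 classes: {M1, M2, M5}, {M3}, {M4}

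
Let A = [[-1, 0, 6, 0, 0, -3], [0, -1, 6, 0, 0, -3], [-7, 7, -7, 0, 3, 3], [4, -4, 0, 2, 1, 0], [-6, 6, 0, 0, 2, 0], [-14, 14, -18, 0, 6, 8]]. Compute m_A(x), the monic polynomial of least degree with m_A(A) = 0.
m_A(x) = (x - 2)^2(x + 1)^2

The characteristic polynomial factors as (x - 2)^3(x + 1)^3. The minimal polynomial is ∏(x - λ)^{k_λ} where k_λ is the size of the largest Jordan block at λ.

For λ = -1: rank(A + I) = 4, and the largest Jordan block has size 2 (the smallest k with rank((A + I)^k) = rank((A + I)^(k+1))).
For λ = 2: rank(A - 2I) = 4, and the largest Jordan block has size 2 (the smallest k with rank((A - 2I)^k) = rank((A - 2I)^(k+1))).

So m_A(x) = (x - 2)^2(x + 1)^2.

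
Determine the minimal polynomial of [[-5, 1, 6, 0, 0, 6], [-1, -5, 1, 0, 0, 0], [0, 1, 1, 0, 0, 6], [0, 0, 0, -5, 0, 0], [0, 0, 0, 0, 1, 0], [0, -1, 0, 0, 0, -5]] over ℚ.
m_A(x) = (x - 1)(x + 5)^3

The characteristic polynomial factors as (x - 1)^2(x + 5)^4. The minimal polynomial is ∏(x - λ)^{k_λ} where k_λ is the size of the largest Jordan block at λ.

For λ = -5: rank(A + 5I) = 4, and the largest Jordan block has size 3 (the smallest k with rank((A + 5I)^k) = rank((A + 5I)^(k+1))).
For λ = 1: rank(A - I) = 4, and the largest Jordan block has size 1 (the smallest k with rank((A - I)^k) = rank((A - I)^(k+1))).

So m_A(x) = (x - 1)(x + 5)^3.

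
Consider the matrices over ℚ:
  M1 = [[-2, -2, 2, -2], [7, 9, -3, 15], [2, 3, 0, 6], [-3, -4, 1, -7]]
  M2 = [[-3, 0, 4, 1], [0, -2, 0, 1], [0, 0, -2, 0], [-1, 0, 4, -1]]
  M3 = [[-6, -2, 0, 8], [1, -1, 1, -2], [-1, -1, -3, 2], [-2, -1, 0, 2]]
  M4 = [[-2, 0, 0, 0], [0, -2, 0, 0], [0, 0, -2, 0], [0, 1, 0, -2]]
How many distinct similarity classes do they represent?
Characteristic polynomials: χ_{M1} = x^4, χ_{M2} = (x + 2)^4, χ_{M3} = (x + 2)^4, χ_{M4} = (x + 2)^4.

{M1}: invariant factors x, x^3.

{M2, M3}: invariant factors x + 2, (x + 2)^3.

{M4}: invariant factors x + 2, x + 2, (x + 2)^2.

Matrices are similar if and only if their invariant-factor lists agree; the partition into similarity classes is {M1}, {M2, M3}, {M4}.

3 classes: {M1}, {M2, M3}, {M4}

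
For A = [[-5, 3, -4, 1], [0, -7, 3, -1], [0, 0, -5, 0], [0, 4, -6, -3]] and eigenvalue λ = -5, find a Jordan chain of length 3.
We seek v_1 ∈ ker((A + 5I)^3) \ ker((A + 5I)^2), then set v_{i+1} = (A + 5I) v_i.

One such chain is v_1 = [[0, 1, 1, 0]]^T, v_2 = [[-1, 1, 0, -2]]^T, v_3 = [[1, 0, 0, 0]]^T. Check: (A + 5I) v_3 = [[0, 0, 0, 0]]^T = 0.

v_1 = [[0, 1, 1, 0]]^T, v_2 = [[-1, 1, 0, -2]]^T, v_3 = [[1, 0, 0, 0]]^T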